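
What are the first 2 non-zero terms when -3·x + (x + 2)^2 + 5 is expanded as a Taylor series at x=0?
x + 9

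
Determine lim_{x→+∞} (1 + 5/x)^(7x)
As x → +∞: write (1 + 5/x)^(7x) = ((1 + 5/x)^x)^7 → (e^5)^7 = e^35.
Limit = e^(35).

Final answer: e^(35)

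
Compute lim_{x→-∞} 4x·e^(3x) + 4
The product is a 0·∞ indeterminate form at x → -∞.
Rewrite the product as 4x / e^(-3x) (an ∞/∞ form) and apply L'Hôpital, or use the standard hierarchy e^(3|x|) ≫ |x| as x → -∞.
The indeterminate product → 0, so the limit = 4.

Final answer: 4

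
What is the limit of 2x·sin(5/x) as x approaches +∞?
As x → +∞: let u = 5/x → 0⁺; then 2·x·sin(5/x) = 2·5·sin(u)/u → 2·5·1 = 10.
Limit = 10.

Final answer: 10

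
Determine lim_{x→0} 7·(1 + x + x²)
Direct substitution at x = 0 gives 7.

Final answer: 7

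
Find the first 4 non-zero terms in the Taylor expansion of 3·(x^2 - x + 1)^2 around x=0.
-6·x^3 + 9·x^2 - 6·x + 3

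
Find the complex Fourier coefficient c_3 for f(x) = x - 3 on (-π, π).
Compute the real Fourier coefficients first: a_3 = 0, b_3 = 2/3.
Then c_3 = (a_3 − i·b_3)/2 = -i/3.

Final answer: -i/3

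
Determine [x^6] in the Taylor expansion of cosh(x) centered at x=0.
Expand to order 6: cosh(x) = x^6/720 + x^4/24 + x^2/2 + 1 + O(x^7).
The coefficient of x^6 is 1/720.

Final answer: 1/720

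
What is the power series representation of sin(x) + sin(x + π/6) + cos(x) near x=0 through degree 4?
x^4/16 + x^3·(-1/6 - √(3)/12) - 3·x^2/4 + x·(√(3)/2 + 1) + 3/2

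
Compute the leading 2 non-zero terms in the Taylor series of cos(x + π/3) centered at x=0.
-√(3)·x/2 + 1/2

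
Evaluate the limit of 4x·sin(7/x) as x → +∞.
As x → +∞: let u = 7/x → 0⁺; then 4·x·sin(7/x) = 4·7·sin(u)/u → 4·7·1 = 28.
Limit = 28.

Final answer: 28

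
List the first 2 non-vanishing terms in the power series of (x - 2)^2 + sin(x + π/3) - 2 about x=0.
-7·x/2 + √(3)/2 + 2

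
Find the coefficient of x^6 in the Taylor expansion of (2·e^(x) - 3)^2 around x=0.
Expand to order 6: (2·e^(x) - 3)^2 = 61·x^6/180 + 29·x^5/30 + 13·x^4/6 + 10·x^3/3 + 2·x^2 - 4·x + 1 + O(x^7).
The coefficient of x^6 is 61/180.

Final answer: 61/180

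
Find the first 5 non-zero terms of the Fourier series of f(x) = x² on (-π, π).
-4·cos(x) + cos(2·x) - 4·cos(3·x)/9 + cos(4·x)/4 + π^2/3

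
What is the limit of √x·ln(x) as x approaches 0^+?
This is a 0·∞ indeterminate form at x → 0⁺.
Rewrite the product as ln(x) / x^(-1/2) and apply L'Hôpital, or use the standard hierarchy x^(-1/2) ≫ |ln x| as x → 0⁺.
The indeterminate product → 0, so the limit = 0.

Final answer: 0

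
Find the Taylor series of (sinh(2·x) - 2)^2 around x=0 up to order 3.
-16·x^3/3 + 4·x^2 - 8·x + 4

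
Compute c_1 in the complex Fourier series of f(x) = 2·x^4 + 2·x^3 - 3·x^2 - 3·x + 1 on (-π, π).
Compute the real Fourier coefficients first: a_1 = 108 - 16·π^2, b_1 = -30 + 4·π^2.
Then c_1 = (a_1 − i·b_1)/2 = -8·π^2 + 54 - 2·i·π^2 + 15·i.

Final answer: -8·π^2 + 54 - 2·i·π^2 + 15·i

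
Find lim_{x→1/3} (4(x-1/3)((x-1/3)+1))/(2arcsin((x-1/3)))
Both numerator and denominator → 0 as x → 1/3; this is a 0/0 indeterminate form.
Expand each to leading order near x = 1/3: numerator ~ 4·(x - 1/3), denominator ~ 2·(x - 1/3).
The limit of the ratio is 2.

Final answer: 2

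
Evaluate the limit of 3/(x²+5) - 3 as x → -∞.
Evaluate the dominant behaviour as x → -∞; each term tends to a finite value or vanishes.
Limit = -3.

Final answer: -3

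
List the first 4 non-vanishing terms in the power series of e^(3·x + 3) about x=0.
9·x^3·e^(3)/2 + 9·x^2·e^(3)/2 + 3·x·e^(3) + e^(3)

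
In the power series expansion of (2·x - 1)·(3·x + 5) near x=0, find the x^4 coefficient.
Expand to order 4: (2·x - 1)·(3·x + 5) = 6·x^2 + 7·x - 5 + O(x^5).
The coefficient of x^4 is 0.

Final answer: 0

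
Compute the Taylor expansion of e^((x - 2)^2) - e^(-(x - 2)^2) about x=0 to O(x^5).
x^4·(-19·e^(-4)/6 + 115·e^(4)/6) + x^3·(-44·e^(4)/3 - 20·e^(-4)/3) + x^2·(-7·e^(-4) + 9·e^(4)) + x·(-4·e^(4) - 4·e^(-4)) - e^(-4) + e^(4)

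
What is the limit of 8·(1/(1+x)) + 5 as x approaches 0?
Direct substitution at x = 0 gives 13.

Final answer: 13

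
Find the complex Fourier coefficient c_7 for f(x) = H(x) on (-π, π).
Compute the real Fourier coefficients first: a_7 = 0, b_7 = 2/(7·π).
Then c_7 = (a_7 − i·b_7)/2 = -i/(7·π).

Final answer: -i/(7·π)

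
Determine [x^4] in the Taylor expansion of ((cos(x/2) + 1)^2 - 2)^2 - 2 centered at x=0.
Expand to order 4: ((cos(x/2) + 1)^2 - 2)^2 - 2 = 17·x^4/48 - 2·x^2 + 2 + O(x^5).
The coefficient of x^4 is 17/48.

Final answer: 17/48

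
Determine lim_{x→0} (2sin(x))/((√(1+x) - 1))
Both numerator and denominator → 0 as x → 0; this is a 0/0 indeterminate form.
Expand each to leading order near x = 0: numerator ~ 2·x, denominator ~ x/2.
The limit of the ratio is 4.

Final answer: 4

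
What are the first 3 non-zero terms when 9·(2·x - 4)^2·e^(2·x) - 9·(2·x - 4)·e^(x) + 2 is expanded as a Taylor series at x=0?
36·x^2 + 162·x + 182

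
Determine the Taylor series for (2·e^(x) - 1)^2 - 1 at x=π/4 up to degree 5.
-4·e^(π/4) + 4·e^(π/2) + (-4·e^(π/4) + 8·e^(π/2))·(x - π/4) + (-64·e^(5·π/4) - 72·e^(3·π/4) - 2·e^(π/4) + 20·e^(π/2) + 112·e^(π))·(x - π/4)^2/(-8·e^(3·π/4) - 6·e^(π/4) + 1 + 12·e^(π/2)) + (-128·e^(5·π/4) - 120·e^(3·π/4) - 2·e^(π/4) + 28·e^(π/2) + 208·e^(π))·(x - π/4)^3/(-24·e^(3·π/4) - 18·e^(π/4) + 3 + 36·e^(π/2)) + (-128·e^(5·π/4) - 108·e^(3·π/4) - e^(π/4) + 22·e^(π/2) + 200·e^(π))·(x - π/4)^4/(-48·e^(3·π/4) - 36·e^(π/4) + 6 + 72·e^(π/2)) + (-256·e^(5·π/4) - 204·e^(3·π/4) - e^(π/4) + 38·e^(π/2) + 392·e^(π))·(x - π/4)^5/(-240·e^(3·π/4) - 180·e^(π/4) + 30 + 360·e^(π/2))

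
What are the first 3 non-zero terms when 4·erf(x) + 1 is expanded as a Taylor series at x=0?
-8·x^3/(3·√(π)) + 8·x/√(π) + 1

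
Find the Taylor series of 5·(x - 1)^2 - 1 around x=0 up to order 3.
5·x^2 - 10·x + 4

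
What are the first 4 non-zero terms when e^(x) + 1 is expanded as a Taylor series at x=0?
x^3/6 + x^2/2 + x + 2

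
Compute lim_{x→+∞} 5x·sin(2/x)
As x → +∞: let u = 2/x → 0⁺; then 5·x·sin(2/x) = 5·2·sin(u)/u → 5·2·1 = 10.
Limit = 10.

Final answer: 10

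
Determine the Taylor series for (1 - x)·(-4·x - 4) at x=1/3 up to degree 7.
-32/9 + 8·(x - 1/3)/3 + 4·(x - 1/3)^2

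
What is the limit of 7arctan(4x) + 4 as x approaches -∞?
Evaluate the dominant behaviour as x → -∞; each term tends to a finite value or vanishes.
Limit = 4 - 7·π/2.

Final answer: 4 - 7·π/2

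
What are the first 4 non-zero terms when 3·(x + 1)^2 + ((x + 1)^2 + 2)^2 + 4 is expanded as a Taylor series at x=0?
4·x^3 + 13·x^2 + 18·x + 16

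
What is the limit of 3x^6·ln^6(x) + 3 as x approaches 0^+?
The product is a 0·∞ indeterminate form at x → 0⁺.
Rewrite the product as 3·ln^6(x) / x^(-6) and apply L'Hôpital, or use the standard hierarchy x^(-6) ≫ |ln x|^6 as x → 0⁺.
The indeterminate product → 0, so the limit = 3.

Final answer: 3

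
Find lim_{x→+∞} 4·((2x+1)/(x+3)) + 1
Evaluate the dominant behaviour as x → +∞; each term tends to a finite value or vanishes.
Limit = 9.

Final answer: 9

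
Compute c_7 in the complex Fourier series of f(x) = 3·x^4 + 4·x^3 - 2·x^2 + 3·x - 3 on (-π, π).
Compute the real Fourier coefficients first: a_7 = 536/2401 - 24·π^2/49, b_7 = 246/343 + 8·π^2/7.
Then c_7 = (a_7 − i·b_7)/2 = -12·π^2/49 + 268/2401 - 4·i·π^2/7 - 123·i/343.

Final answer: -12·π^2/49 + 268/2401 - 4·i·π^2/7 - 123·i/343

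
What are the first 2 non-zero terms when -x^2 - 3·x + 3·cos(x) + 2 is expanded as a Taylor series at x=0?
5 - 3·x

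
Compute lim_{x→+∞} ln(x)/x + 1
The quotient is an ∞/∞ indeterminate form as x → +∞.
The polynomial denominator x dominates the logarithmic numerator (any positive power of x ≫ ln(x) as x → ∞), so the quotient → 0.
Adding the constant: 0 + 1 = 1. Limit = 1.

Final answer: 1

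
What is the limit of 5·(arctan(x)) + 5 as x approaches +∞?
Evaluate the dominant behaviour as x → +∞; each term tends to a finite value or vanishes.
Limit = 5 + 5·π/2.

Final answer: 5 + 5·π/2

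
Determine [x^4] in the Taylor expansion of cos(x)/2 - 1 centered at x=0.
Expand to order 4: cos(x)/2 - 1 = x^4/48 - x^2/4 - 1/2 + O(x^5).
The coefficient of x^4 is 1/48.

Final answer: 1/48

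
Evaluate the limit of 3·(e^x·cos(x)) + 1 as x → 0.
Direct substitution at x = 0 gives 4.

Final answer: 4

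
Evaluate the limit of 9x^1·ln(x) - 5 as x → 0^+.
The product is a 0·∞ indeterminate form at x → 0⁺.
Rewrite the product as 9·ln(x) / x^(-1) and apply L'Hôpital, or use the standard hierarchy x^(-1) ≫ |ln x| as x → 0⁺.
The indeterminate product → 0, so the limit = -5.

Final answer: -5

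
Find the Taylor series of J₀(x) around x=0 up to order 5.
x^4/64 - x^2/4 + 1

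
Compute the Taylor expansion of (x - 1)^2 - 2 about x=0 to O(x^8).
x^2 - 2·x - 1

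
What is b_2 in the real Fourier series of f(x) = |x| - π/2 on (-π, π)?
b_2 = (1/π) ∫_{-π}^{π} f(x)·sin(2x) dx.
Evaluate the integral (use parity and integration by parts as needed): b_2 = 0.

Final answer: 0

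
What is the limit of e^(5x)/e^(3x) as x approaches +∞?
This is an ∞/∞ indeterminate form as x → +∞.
Rewrite e^(5x)/e^(3x) = e^((5−3)x) = e^(2x); the exponent coefficient is 2 > 0 so e^(2x) → ∞.
Limit = ∞.

Final answer: ∞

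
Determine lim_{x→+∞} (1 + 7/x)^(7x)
As x → +∞: write (1 + 7/x)^(7x) = ((1 + 7/x)^x)^7 → (e^7)^7 = e^49.
Limit = e^(49).

Final answer: e^(49)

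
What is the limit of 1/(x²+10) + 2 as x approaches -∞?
Evaluate the dominant behaviour as x → -∞; each term tends to a finite value or vanishes.
Limit = 2.

Final answer: 2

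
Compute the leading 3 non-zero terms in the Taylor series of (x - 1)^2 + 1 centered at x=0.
x^2 - 2·x + 2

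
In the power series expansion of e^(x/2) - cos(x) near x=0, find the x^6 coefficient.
Expand to order 6: e^(x/2) - cos(x) = 13·x^6/9216 + x^5/3840 - 5·x^4/128 + x^3/48 + 5·x^2/8 + x/2 + O(x^7).
The coefficient of x^6 is 13/9216.

Final answer: 13/9216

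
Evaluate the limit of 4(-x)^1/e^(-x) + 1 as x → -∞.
The quotient is an ∞/∞ indeterminate form as x → -∞.
Compare growth rates of the dominant terms (exponentials ≫ polynomials ≫ logarithms), or apply L'Hôpital's rule; the quotient → 0.
Adding the constant: 0 + 1 = 1. Limit = 1.

Final answer: 1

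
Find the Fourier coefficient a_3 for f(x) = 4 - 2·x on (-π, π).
a_3 = (1/π) ∫_{-π}^{π} f(x)·cos(3x) dx.
Evaluate the integral (use parity and integration by parts as needed): a_3 = 0.

Final answer: 0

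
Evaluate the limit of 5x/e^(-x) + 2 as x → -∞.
The quotient is an ∞/∞ indeterminate form as x → -∞.
Compare growth rates of the dominant terms (exponentials ≫ polynomials ≫ logarithms), or apply L'Hôpital's rule; the quotient → 0.
Adding the constant: 0 + 2 = 2. Limit = 2.

Final answer: 2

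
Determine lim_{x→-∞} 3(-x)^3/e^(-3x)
This is an ∞/∞ indeterminate form as x → -∞.
Compare growth rates of the dominant terms (exponentials ≫ polynomials ≫ logarithms), or apply L'Hôpital's rule; the quotient → 0.
Limit = 0.

Final answer: 0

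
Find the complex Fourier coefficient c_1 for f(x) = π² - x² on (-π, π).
Compute the real Fourier coefficients first: a_1 = 4, b_1 = 0.
Then c_1 = (a_1 − i·b_1)/2 = 2.

Final answer: 2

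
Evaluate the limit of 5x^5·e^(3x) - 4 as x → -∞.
The product is a 0·∞ indeterminate form at x → -∞.
Rewrite the product as 5x^5 / e^(-3x) (an ∞/∞ form) and apply L'Hôpital, or use the standard hierarchy e^(3|x|) ≫ |x^5| as x → -∞.
The indeterminate product → 0, so the limit = -4.

Final answer: -4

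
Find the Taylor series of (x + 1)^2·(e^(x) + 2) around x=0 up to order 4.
7·x^4/8 + 13·x^3/6 + 11·x^2/2 + 7·x + 3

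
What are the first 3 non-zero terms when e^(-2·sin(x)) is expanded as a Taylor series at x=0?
2·x^2 - 2·x + 1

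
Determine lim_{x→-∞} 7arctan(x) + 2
Evaluate the dominant behaviour as x → -∞; each term tends to a finite value or vanishes.
Limit = 2 - 7·π/2.

Final answer: 2 - 7·π/2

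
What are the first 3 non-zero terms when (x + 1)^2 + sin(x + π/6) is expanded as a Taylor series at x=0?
3·x^2/4 + x·(√(3)/2 + 2) + 3/2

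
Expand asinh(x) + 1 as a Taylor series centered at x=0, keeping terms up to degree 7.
-5·x^7/112 + 3·x^5/40 - x^3/6 + x + 1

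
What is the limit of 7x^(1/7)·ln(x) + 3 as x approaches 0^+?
The product is a 0·∞ indeterminate form at x → 0⁺.
Rewrite the product as 7·ln(x) / x^(-1/7) and apply L'Hôpital, or use the standard hierarchy x^(-1/7) ≫ |ln x| as x → 0⁺.
The indeterminate product → 0, so the limit = 3.

Final answer: 3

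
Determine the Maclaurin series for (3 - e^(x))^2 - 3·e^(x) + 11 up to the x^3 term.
-x^3/6 - 5·x^2/2 - 7·x + 12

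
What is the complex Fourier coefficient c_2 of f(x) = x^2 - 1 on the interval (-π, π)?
Compute the real Fourier coefficients first: a_2 = 1, b_2 = 0.
Then c_2 = (a_2 − i·b_2)/2 = 1/2.

Final answer: 1/2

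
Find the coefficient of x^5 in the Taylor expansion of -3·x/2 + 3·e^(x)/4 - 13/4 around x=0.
Expand to order 5: -3·x/2 + 3·e^(x)/4 - 13/4 = x^5/160 + x^4/32 + x^3/8 + 3·x^2/8 - 3·x/4 - 5/2 + O(x^6).
The coefficient of x^5 is 1/160.

Final answer: 1/160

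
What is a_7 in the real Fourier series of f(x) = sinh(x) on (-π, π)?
a_7 = (1/π) ∫_{-π}^{π} f(x)·cos(7x) dx.
Evaluate the integral (use parity and integration by parts as needed): a_7 = 0.

Final answer: 0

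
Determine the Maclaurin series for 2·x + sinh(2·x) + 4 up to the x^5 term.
4·x^5/15 + 4·x^3/3 + 4·x + 4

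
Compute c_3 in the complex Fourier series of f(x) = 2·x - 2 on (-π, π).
Compute the real Fourier coefficients first: a_3 = 0, b_3 = 4/3.
Then c_3 = (a_3 − i·b_3)/2 = -2·i/3.

Final answer: -2·i/3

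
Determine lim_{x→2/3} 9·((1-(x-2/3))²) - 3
Direct substitution at x = 2/3 gives 6.

Final answer: 6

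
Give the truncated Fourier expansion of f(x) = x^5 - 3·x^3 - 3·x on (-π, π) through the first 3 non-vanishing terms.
(-46·π^2 + 2·π^4 + 270)·sin(x) + (-π^4 - 9 + 8·π^2)·sin(2·x) + (-94·π^2/27 + 26/81 + 2·π^4/3)·sin(3·x)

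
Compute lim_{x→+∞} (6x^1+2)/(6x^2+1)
This is an ∞/∞ indeterminate form as x → +∞.
Divide numerator and denominator by x^2 and let the lower-order terms vanish; the numerator's degree 1 is below the denominator's degree 2, so the quotient → 0.
Limit = 0.

Final answer: 0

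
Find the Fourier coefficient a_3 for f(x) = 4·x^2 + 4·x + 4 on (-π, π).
a_3 = (1/π) ∫_{-π}^{π} f(x)·cos(3x) dx.
Evaluate the integral (use parity and integration by parts as needed): a_3 = -16/9.

Final answer: -16/9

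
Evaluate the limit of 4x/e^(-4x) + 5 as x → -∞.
The quotient is an ∞/∞ indeterminate form as x → -∞.
Compare growth rates of the dominant terms (exponentials ≫ polynomials ≫ logarithms), or apply L'Hôpital's rule; the quotient → 0.
Adding the constant: 0 + 5 = 5. Limit = 5.

Final answer: 5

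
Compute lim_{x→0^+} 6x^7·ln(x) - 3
The product is a 0·∞ indeterminate form at x → 0⁺.
Rewrite the product as 6·ln(x) / x^(-7) and apply L'Hôpital, or use the standard hierarchy x^(-7) ≫ |ln x| as x → 0⁺.
The indeterminate product → 0, so the limit = -3.

Final answer: -3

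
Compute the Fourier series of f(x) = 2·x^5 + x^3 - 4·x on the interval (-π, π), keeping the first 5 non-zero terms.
(-78·π^2 + 4·π^4 + 460)·sin(x) + (-2·π^4 - 19/2 + 9·π^2)·sin(2·x) + (-62·π^2/27 - 92/81 + 4·π^4/3)·sin(3·x) + (-π^4 + 55/32 + 3·π^2/4)·sin(4·x) + (-6·π^2/25 - 964/625 + 4·π^4/5)·sin(5·x)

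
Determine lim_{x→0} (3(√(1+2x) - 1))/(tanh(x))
Both numerator and denominator → 0 as x → 0; this is a 0/0 indeterminate form.
Expand each to leading order near x = 0: numerator ~ 3·x, denominator ~ x.
The limit of the ratio is 3.

Final answer: 3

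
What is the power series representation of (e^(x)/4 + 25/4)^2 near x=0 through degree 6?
19·x^6/1920 + 41·x^5/960 + 11·x^4/64 + 29·x^3/48 + 27·x^2/16 + 13·x/4 + 169/4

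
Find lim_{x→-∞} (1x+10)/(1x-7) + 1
Evaluate the dominant behaviour as x → -∞; each term tends to a finite value or vanishes.
Limit = 2.

Final answer: 2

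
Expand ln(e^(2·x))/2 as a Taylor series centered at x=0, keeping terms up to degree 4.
x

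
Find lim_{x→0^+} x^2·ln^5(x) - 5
The product is a 0·∞ indeterminate form at x → 0⁺.
Rewrite the product as ln^5(x) / x^(-2) and apply L'Hôpital, or use the standard hierarchy x^(-2) ≫ |ln x|^5 as x → 0⁺.
The indeterminate product → 0, so the limit = -5.

Final answer: -5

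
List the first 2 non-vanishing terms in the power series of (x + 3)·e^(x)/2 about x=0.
2·x + 3/2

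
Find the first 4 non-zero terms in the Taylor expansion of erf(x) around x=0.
-x^7/(21·√(π)) + x^5/(5·√(π)) - 2·x^3/(3·√(π)) + 2·x/√(π)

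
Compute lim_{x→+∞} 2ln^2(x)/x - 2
The quotient is an ∞/∞ indeterminate form as x → +∞.
The polynomial denominator x dominates the logarithmic numerator (any positive power of x ≫ ln^2(x) as x → ∞), so the quotient → 0.
Adding the constant: 0 - 2 = -2. Limit = -2.

Final answer: -2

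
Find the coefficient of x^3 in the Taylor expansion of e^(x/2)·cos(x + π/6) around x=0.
Expand to order 3: e^(x/2)·cos(x + π/6) = x^3·(1/48 - 11·√(3)/96) + x^2·(-3·√(3)/16 - 1/4) + x·(-1/2 + √(3)/4) + √(3)/2 + O(x^4).
The coefficient of x^3 is 1/48 - 11·√(3)/96.

Final answer: 1/48 - 11·√(3)/96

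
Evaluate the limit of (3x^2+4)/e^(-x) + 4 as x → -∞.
The quotient is an ∞/∞ indeterminate form as x → -∞.
Compare growth rates of the dominant terms (exponentials ≫ polynomials ≫ logarithms), or apply L'Hôpital's rule; the quotient → 0.
Adding the constant: 0 + 4 = 4. Limit = 4.

Final answer: 4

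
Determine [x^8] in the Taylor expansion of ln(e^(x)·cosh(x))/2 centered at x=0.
Expand to order 8: ln(e^(x)·cosh(x))/2 = -17·x^8/5040 + x^6/90 - x^4/24 + x^2/4 + x/2 + O(x^9).
The coefficient of x^8 is -17/5040.

Final answer: -17/5040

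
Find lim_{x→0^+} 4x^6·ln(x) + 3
The product is a 0·∞ indeterminate form at x → 0⁺.
Rewrite the product as 4·ln(x) / x^(-6) and apply L'Hôpital, or use the standard hierarchy x^(-6) ≫ |ln x| as x → 0⁺.
The indeterminate product → 0, so the limit = 3.

Final answer: 3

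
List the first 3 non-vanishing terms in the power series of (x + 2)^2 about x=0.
x^2 + 4·x + 4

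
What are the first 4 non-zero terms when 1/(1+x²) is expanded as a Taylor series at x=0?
-x^6 + x^4 - x^2 + 1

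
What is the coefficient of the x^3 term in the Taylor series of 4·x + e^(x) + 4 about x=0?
Expand to order 3: 4·x + e^(x) + 4 = x^3/6 + x^2/2 + 5·x + 5 + O(x^4).
The coefficient of x^3 is 1/6.

Final answer: 1/6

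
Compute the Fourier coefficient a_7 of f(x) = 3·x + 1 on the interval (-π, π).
a_7 = (1/π) ∫_{-π}^{π} f(x)·cos(7x) dx.
Evaluate the integral (use parity and integration by parts as needed): a_7 = 0.

Final answer: 0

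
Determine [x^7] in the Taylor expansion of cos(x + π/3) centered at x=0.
Expand to order 7: cos(x + π/3) = √(3)·x^7/10080 - x^6/1440 - √(3)·x^5/240 + x^4/48 + √(3)·x^3/12 - x^2/4 - √(3)·x/2 + 1/2 + O(x^8).
The coefficient of x^7 is √(3)/10080.

Final answer: √(3)/10080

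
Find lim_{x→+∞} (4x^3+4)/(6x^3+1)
This is an ∞/∞ indeterminate form as x → +∞.
Divide numerator and denominator by x^3 and let the lower-order terms vanish; the leading terms give 4/6 = 2/3.
Limit = 2/3.

Final answer: 2/3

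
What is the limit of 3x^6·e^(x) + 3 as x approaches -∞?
The product is a 0·∞ indeterminate form at x → -∞.
Rewrite the product as 3x^6 / e^(-x) (an ∞/∞ form) and apply L'Hôpital, or use the standard hierarchy e^(|x|) ≫ |x^6| as x → -∞.
The indeterminate product → 0, so the limit = 3.

Final answer: 3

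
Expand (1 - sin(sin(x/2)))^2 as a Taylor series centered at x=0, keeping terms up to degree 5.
-x^5/160 - x^4/24 + x^3/12 + x^2/4 - x + 1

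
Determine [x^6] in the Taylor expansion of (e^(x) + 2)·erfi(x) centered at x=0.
Expand to order 6: (e^(x) + 2)·erfi(x) = 59·x^6/(180·√(π)) + 61·x^5/(60·√(π)) + x^4/√(π) + 3·x^3/√(π) + 2·x^2/√(π) + 6·x/√(π) + O(x^7).
The coefficient of x^6 is 59/(180·√(π)).

Final answer: 59/(180·√(π))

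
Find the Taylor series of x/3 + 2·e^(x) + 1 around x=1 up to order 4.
4/3 + 2·e + (1/3 + 2·e)·(x - 1) + e·(x - 1)^2 + e·(x - 1)^3/3 + e·(x - 1)^4/12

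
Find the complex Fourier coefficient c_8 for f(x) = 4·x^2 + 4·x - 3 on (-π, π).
Compute the real Fourier coefficients first: a_8 = 1/4, b_8 = -1.
Then c_8 = (a_8 − i·b_8)/2 = 1/8 + i/2.

Final answer: 1/8 + i/2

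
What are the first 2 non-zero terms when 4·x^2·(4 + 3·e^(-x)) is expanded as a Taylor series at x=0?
-12·x^3 + 28·x^2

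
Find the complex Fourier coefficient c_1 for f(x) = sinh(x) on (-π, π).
Compute the real Fourier coefficients first: a_1 = 0, b_1 = sinh(π)/π.
Then c_1 = (a_1 − i·b_1)/2 = -i·sinh(π)/(2·π).

Final answer: -i·sinh(π)/(2·π)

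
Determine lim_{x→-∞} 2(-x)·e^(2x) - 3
The product is a 0·∞ indeterminate form at x → -∞.
Rewrite the product as 2(-x) / e^(-2x) (an ∞/∞ form) and apply L'Hôpital, or use the standard hierarchy e^(2|x|) ≫ |(-x)| as x → -∞.
The indeterminate product → 0, so the limit = -3.

Final answer: -3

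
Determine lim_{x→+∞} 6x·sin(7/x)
As x → +∞: let u = 7/x → 0⁺; then 6·x·sin(7/x) = 6·7·sin(u)/u → 6·7·1 = 42.
Limit = 42.

Final answer: 42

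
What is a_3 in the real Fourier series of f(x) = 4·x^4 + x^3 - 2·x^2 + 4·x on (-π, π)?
a_3 = (1/π) ∫_{-π}^{π} f(x)·cos(3x) dx.
Evaluate the integral (use parity and integration by parts as needed): a_3 = 88/27 - 32·π^2/9.

Final answer: 88/27 - 32·π^2/9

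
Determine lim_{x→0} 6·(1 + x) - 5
Direct substitution at x = 0 gives 1.

Final answer: 1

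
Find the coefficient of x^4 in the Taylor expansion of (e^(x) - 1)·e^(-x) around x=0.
Expand to order 4: (e^(x) - 1)·e^(-x) = -x^4/24 + x^3/6 - x^2/2 + x + O(x^5).
The coefficient of x^4 is -1/24.

Final answer: -1/24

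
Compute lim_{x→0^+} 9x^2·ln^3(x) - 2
The product is a 0·∞ indeterminate form at x → 0⁺.
Rewrite the product as 9·ln^3(x) / x^(-2) and apply L'Hôpital, or use the standard hierarchy x^(-2) ≫ |ln x|^3 as x → 0⁺.
The indeterminate product → 0, so the limit = -2.

Final answer: -2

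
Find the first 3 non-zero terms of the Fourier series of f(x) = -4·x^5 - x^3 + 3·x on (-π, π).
(-942 - 8·π^4 + 158·π^2)·sin(x) + (-19·π^2 + 51/2 + 4·π^4)·sin(2·x) + (-8·π^4/3 - 122/81 + 142·π^2/27)·sin(3·x)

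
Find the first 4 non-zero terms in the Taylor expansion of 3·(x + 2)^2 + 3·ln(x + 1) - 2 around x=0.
x^3 + 3·x^2/2 + 15·x + 10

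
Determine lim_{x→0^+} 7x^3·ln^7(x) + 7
The product is a 0·∞ indeterminate form at x → 0⁺.
Rewrite the product as 7·ln^7(x) / x^(-3) and apply L'Hôpital, or use the standard hierarchy x^(-3) ≫ |ln x|^7 as x → 0⁺.
The indeterminate product → 0, so the limit = 7.

Final answer: 7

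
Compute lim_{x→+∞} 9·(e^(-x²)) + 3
Evaluate the dominant behaviour as x → +∞; each term tends to a finite value or vanishes.
Limit = 3.

Final answer: 3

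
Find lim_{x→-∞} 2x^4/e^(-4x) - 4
The quotient is an ∞/∞ indeterminate form as x → -∞.
Compare growth rates of the dominant terms (exponentials ≫ polynomials ≫ logarithms), or apply L'Hôpital's rule; the quotient → 0.
Adding the constant: 0 - 4 = -4. Limit = -4.

Final answer: -4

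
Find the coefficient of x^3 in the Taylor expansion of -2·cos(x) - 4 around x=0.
Expand to order 3: -2·cos(x) - 4 = x^2 - 6 + O(x^4).
The coefficient of x^3 is 0.

Final answer: 0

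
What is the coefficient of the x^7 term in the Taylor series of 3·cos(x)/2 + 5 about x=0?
Expand to order 7: 3·cos(x)/2 + 5 = -x^6/480 + x^4/16 - 3·x^2/4 + 13/2 + O(x^8).
The coefficient of x^7 is 0.

Final answer: 0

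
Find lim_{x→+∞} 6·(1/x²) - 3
Evaluate the dominant behaviour as x → +∞; each term tends to a finite value or vanishes.
Limit = -3.

Final answer: -3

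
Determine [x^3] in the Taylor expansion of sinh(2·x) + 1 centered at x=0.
Expand to order 3: sinh(2·x) + 1 = 4·x^3/3 + 2·x + 1 + O(x^4).
The coefficient of x^3 is 4/3.

Final answer: 4/3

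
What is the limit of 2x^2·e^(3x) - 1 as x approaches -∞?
The product is a 0·∞ indeterminate form at x → -∞.
Rewrite the product as 2x^2 / e^(-3x) (an ∞/∞ form) and apply L'Hôpital, or use the standard hierarchy e^(3|x|) ≫ |x^2| as x → -∞.
The indeterminate product → 0, so the limit = -1.

Final answer: -1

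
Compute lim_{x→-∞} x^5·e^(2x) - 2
The product is a 0·∞ indeterminate form at x → -∞.
Rewrite the product as x^5 / e^(-2x) (an ∞/∞ form) and apply L'Hôpital, or use the standard hierarchy e^(2|x|) ≫ |x^5| as x → -∞.
The indeterminate product → 0, so the limit = -2.

Final answer: -2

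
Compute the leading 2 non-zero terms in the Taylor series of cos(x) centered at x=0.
1 - x^2/2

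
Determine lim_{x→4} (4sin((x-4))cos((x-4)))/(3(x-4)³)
Both numerator and denominator → 0 as x → 4; this is a 0/0 indeterminate form.
Expand each to leading order near x = 4: numerator ~ 4·(x - 4), denominator ~ 3·(x - 4)^3.
The limit of the ratio is ∞.

Final answer: ∞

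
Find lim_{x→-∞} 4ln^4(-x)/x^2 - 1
The quotient is an ∞/∞ indeterminate form as x → -∞.
Compare growth rates of the dominant terms (exponentials ≫ polynomials ≫ logarithms), or apply L'Hôpital's rule; the quotient → 0.
Adding the constant: 0 - 1 = -1. Limit = -1.

Final answer: -1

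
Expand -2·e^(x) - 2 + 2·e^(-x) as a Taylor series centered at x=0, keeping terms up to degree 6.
-x^5/30 - 2·x^3/3 - 4·x - 2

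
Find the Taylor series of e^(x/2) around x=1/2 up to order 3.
e^(1/4) + e^(1/4)·(x - 1/2)/2 + e^(1/4)·(x - 1/2)^2/8 + e^(1/4)·(x - 1/2)^3/48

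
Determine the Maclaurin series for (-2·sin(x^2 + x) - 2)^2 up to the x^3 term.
20·x^3/3 + 12·x^2 + 8·x + 4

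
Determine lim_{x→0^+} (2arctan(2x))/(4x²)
Both numerator and denominator → 0 as x → 0^+; this is a 0/0 indeterminate form.
Expand each to leading order near x = 0: numerator ~ 4·x, denominator ~ 4·x^2.
The limit of the ratio is ∞.

Final answer: ∞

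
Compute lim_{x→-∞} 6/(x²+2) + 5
Evaluate the dominant behaviour as x → -∞; each term tends to a finite value or vanishes.
Limit = 5.

Final answer: 5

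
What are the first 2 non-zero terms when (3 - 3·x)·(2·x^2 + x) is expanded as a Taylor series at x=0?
3·x^2 + 3·x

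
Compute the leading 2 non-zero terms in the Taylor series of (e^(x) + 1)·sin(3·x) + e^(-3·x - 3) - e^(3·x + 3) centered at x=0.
x·(-3·e^(3) - 3·e^(-3) + 6) - e^(3) + e^(-3)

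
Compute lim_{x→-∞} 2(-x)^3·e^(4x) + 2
The product is a 0·∞ indeterminate form at x → -∞.
Rewrite the product as 2(-x)^3 / e^(-4x) (an ∞/∞ form) and apply L'Hôpital, or use the standard hierarchy e^(4|x|) ≫ |(-x)^3| as x → -∞.
The indeterminate product → 0, so the limit = 2.

Final answer: 2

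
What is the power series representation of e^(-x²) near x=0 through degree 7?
-x^6/6 + x^4/2 - x^2 + 1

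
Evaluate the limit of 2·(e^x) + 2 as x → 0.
Direct substitution at x = 0 gives 4.

Final answer: 4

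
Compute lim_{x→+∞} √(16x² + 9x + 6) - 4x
As x → +∞: multiply by the conjugate to get (9x+6)/(√(16x²+9x+6)+4x); the denominator ~ 8x, so the limit is 9/8.
Limit = 9/8.

Final answer: 9/8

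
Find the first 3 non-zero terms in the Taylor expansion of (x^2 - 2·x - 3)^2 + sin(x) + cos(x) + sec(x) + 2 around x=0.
-2·x^2 + 13·x + 13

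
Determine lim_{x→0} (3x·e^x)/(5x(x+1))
Both numerator and denominator → 0 as x → 0; this is a 0/0 indeterminate form.
Expand each to leading order near x = 0: numerator ~ 3·x, denominator ~ 5·x.
The limit of the ratio is 3/5.

Final answer: 3/5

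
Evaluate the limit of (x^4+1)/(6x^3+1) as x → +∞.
This is an ∞/∞ indeterminate form as x → +∞.
Divide numerator and denominator by x^4 and let the lower-order terms vanish; the numerator's degree 4 exceeds the denominator's degree 3, so the quotient diverges.
Limit = ∞.

Final answer: ∞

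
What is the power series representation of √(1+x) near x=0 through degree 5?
7·x^5/256 - 5·x^4/128 + x^3/16 - x^2/8 + x/2 + 1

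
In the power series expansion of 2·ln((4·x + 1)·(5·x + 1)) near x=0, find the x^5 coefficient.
Expand to order 5: 2·ln((4·x + 1)·(5·x + 1)) = 8298·x^5/5 - 881·x^4/2 + 126·x^3 - 41·x^2 + 18·x + O(x^6).
The coefficient of x^5 is 8298/5.

Final answer: 8298/5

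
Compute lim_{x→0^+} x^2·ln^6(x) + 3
The product is a 0·∞ indeterminate form at x → 0⁺.
Rewrite the product as ln^6(x) / x^(-2) and apply L'Hôpital, or use the standard hierarchy x^(-2) ≫ |ln x|^6 as x → 0⁺.
The indeterminate product → 0, so the limit = 3.

Final answer: 3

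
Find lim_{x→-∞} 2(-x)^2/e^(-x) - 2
The quotient is an ∞/∞ indeterminate form as x → -∞.
Compare growth rates of the dominant terms (exponentials ≫ polynomials ≫ logarithms), or apply L'Hôpital's rule; the quotient → 0.
Adding the constant: 0 - 2 = -2. Limit = -2.

Final answer: -2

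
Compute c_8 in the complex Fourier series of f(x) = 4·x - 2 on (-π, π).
Compute the real Fourier coefficients first: a_8 = 0, b_8 = -1.
Then c_8 = (a_8 − i·b_8)/2 = i/2.

Final answer: i/2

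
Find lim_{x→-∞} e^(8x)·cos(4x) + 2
Evaluate the dominant behaviour as x → -∞; each term tends to a finite value or vanishes.
Limit = 2.

Final answer: 2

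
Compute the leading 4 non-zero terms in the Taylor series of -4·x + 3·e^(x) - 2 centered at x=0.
x^3/2 + 3·x^2/2 - x + 1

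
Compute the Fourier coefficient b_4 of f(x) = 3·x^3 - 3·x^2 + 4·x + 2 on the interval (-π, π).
b_4 = (1/π) ∫_{-π}^{π} f(x)·sin(4x) dx.
Evaluate the integral (use parity and integration by parts as needed): b_4 = -3·π^2/2 - 23/16.

Final answer: -3·π^2/2 - 23/16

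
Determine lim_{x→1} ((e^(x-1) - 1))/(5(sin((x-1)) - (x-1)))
Both numerator and denominator → 0 as x → 1; this is a 0/0 indeterminate form.
Expand each to leading order near x = 1: numerator ~ (x - 1), denominator ~ -5·(x - 1)^3/6.
The limit of the ratio is -∞.

Final answer: -∞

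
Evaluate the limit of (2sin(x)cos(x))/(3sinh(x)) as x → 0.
Both numerator and denominator → 0 as x → 0; this is a 0/0 indeterminate form.
Expand each to leading order near x = 0: numerator ~ 2·x, denominator ~ 3·x.
The limit of the ratio is 2/3.

Final answer: 2/3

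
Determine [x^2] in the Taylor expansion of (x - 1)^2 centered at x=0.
Expand to order 2: (x - 1)^2 = x^2 - 2·x + 1 + O(x^3).
The coefficient of x^2 is 1.

Final answer: 1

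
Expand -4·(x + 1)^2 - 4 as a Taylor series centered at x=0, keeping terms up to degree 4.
-4·x^2 - 8·x - 8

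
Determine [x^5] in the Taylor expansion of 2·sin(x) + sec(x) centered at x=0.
Expand to order 5: 2·sin(x) + sec(x) = x^5/60 + 5·x^4/24 - x^3/3 + x^2/2 + 2·x + 1 + O(x^6).
The coefficient of x^5 is 1/60.

Final answer: 1/60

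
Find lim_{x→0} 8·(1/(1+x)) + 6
Direct substitution at x = 0 gives 14.

Final answer: 14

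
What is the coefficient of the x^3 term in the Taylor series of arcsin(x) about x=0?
Expand to order 3: arcsin(x) = x^3/6 + x + O(x^4).
The coefficient of x^3 is 1/6.

Final answer: 1/6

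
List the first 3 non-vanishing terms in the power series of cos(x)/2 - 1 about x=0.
x^4/48 - x^2/4 - 1/2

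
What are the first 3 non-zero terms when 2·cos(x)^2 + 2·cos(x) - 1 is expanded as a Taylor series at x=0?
3·x^4/4 - 3·x^2 + 3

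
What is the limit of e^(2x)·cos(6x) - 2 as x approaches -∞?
Evaluate the dominant behaviour as x → -∞; each term tends to a finite value or vanishes.
Limit = -2.

Final answer: -2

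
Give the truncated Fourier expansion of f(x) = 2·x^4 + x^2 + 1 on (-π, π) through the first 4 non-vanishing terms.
(92 - 16·π^2)·cos(x) + (-5 + 4·π^2)·cos(2·x) + (20/27 - 16·π^2/9)·cos(3·x) + 1 + π^2/3 + 2·π^4/5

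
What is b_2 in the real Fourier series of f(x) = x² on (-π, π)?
b_2 = (1/π) ∫_{-π}^{π} f(x)·sin(2x) dx.
Evaluate the integral (use parity and integration by parts as needed): b_2 = 0.

Final answer: 0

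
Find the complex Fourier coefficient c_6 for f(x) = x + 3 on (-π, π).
Compute the real Fourier coefficients first: a_6 = 0, b_6 = -1/3.
Then c_6 = (a_6 − i·b_6)/2 = i/6.

Final answer: i/6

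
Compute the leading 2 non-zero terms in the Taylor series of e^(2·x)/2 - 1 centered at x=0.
x - 1/2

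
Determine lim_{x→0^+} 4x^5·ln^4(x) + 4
The product is a 0·∞ indeterminate form at x → 0⁺.
Rewrite the product as 4·ln^4(x) / x^(-5) and apply L'Hôpital, or use the standard hierarchy x^(-5) ≫ |ln x|^4 as x → 0⁺.
The indeterminate product → 0, so the limit = 4.

Final answer: 4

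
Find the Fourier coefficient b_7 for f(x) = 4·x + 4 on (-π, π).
b_7 = (1/π) ∫_{-π}^{π} f(x)·sin(7x) dx.
Evaluate the integral (use parity and integration by parts as needed): b_7 = 8/7.

Final answer: 8/7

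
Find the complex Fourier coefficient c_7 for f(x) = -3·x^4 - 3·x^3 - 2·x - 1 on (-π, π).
Compute the real Fourier coefficients first: a_7 = -144/2401 + 24·π^2/49, b_7 = -6·π^2/7 - 160/343.
Then c_7 = (a_7 − i·b_7)/2 = -72/2401 + 12·π^2/49 + 80·i/343 + 3·i·π^2/7.

Final answer: -72/2401 + 12·π^2/49 + 80·i/343 + 3·i·π^2/7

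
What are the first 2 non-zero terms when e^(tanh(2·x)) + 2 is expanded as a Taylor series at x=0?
2·x + 3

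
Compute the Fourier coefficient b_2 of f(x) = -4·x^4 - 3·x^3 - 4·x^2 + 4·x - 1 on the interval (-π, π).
b_2 = (1/π) ∫_{-π}^{π} f(x)·sin(2x) dx.
Evaluate the integral (use parity and integration by parts as needed): b_2 = -17/2 + 3·π^2.

Final answer: -17/2 + 3·π^2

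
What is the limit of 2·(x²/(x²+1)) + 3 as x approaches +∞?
Evaluate the dominant behaviour as x → +∞; each term tends to a finite value or vanishes.
Limit = 5.

Final answer: 5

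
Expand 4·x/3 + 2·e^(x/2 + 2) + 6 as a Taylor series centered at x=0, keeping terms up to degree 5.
x^5·e^(2)/1920 + x^4·e^(2)/192 + x^3·e^(2)/24 + x^2·e^(2)/4 + x·(4/3 + e^(2)) + 6 + 2·e^(2)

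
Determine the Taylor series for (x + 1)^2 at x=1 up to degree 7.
4 + 4·(x - 1) + (x - 1)^2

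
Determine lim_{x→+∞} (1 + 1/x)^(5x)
As x → +∞: write (1 + 1/x)^(5x) = ((1 + 1/x)^x)^5 → (e^1)^5 = e^5.
Limit = e^(5).

Final answer: e^(5)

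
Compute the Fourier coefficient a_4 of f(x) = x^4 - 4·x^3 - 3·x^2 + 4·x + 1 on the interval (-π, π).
a_4 = (1/π) ∫_{-π}^{π} f(x)·cos(4x) dx.
Evaluate the integral (use parity and integration by parts as needed): a_4 = -15/16 + π^2/2.

Final answer: -15/16 + π^2/2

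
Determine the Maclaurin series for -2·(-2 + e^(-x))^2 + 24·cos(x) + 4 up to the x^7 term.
31·x^7/630 - x^6/5 + 7·x^5/15 + 4·x^3/3 - 12·x^2 - 4·x + 26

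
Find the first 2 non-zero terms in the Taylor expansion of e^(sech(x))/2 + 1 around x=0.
-e·x^2/4 + 1 + e/2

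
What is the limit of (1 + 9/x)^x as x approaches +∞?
As x → +∞: this is the defining limit (1 + 9/x)^x → e^9.
Limit = e^(9).

Final answer: e^(9)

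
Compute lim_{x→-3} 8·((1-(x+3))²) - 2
Direct substitution at x = -3 gives 6.

Final answer: 6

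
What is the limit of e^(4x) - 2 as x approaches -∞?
Evaluate the dominant behaviour as x → -∞; each term tends to a finite value or vanishes.
Limit = -2.

Final answer: -2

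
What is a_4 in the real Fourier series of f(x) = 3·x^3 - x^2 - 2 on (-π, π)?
a_4 = (1/π) ∫_{-π}^{π} f(x)·cos(4x) dx.
Evaluate the integral (use parity and integration by parts as needed): a_4 = -1/4.

Final answer: -1/4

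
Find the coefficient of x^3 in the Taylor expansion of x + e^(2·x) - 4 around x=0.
Expand to order 3: x + e^(2·x) - 4 = 4·x^3/3 + 2·x^2 + 3·x - 3 + O(x^4).
The coefficient of x^3 is 4/3.

Final answer: 4/3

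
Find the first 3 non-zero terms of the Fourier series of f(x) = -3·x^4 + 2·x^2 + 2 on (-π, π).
(-152 + 24·π^2)·cos(x) + (11 - 6·π^2)·cos(2·x) - 3·π^4/5 + 2 + 2·π^2/3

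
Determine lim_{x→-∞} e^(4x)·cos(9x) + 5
Evaluate the dominant behaviour as x → -∞; each term tends to a finite value or vanishes.
Limit = 5.

Final answer: 5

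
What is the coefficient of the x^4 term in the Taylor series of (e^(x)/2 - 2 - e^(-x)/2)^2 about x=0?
Expand to order 4: (e^(x)/2 - 2 - e^(-x)/2)^2 = x^4/3 - 2·x^3/3 + x^2 - 4·x + 4 + O(x^5).
The coefficient of x^4 is 1/3.

Final answer: 1/3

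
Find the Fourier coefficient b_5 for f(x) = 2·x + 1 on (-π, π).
b_5 = (1/π) ∫_{-π}^{π} f(x)·sin(5x) dx.
Evaluate the integral (use parity and integration by parts as needed): b_5 = 4/5.

Final answer: 4/5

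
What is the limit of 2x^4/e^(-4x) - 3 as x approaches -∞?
The quotient is an ∞/∞ indeterminate form as x → -∞.
Compare growth rates of the dominant terms (exponentials ≫ polynomials ≫ logarithms), or apply L'Hôpital's rule; the quotient → 0.
Adding the constant: 0 - 3 = -3. Limit = -3.

Final answer: -3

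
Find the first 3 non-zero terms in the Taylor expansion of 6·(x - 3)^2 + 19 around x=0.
6·x^2 - 36·x + 73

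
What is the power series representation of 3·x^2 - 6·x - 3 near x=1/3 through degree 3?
-14/3 - 4·(x - 1/3) + 3·(x - 1/3)^2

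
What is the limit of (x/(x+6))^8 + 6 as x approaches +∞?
As x → +∞: x/(x+6) = 1/(1 + 6/x) → 1, and the 8th power of a limit-1 base also → 1; with the additive constant, 1 + 6 = 7.
Limit = 7.

Final answer: 7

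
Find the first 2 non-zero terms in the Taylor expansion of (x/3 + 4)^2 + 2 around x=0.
8·x/3 + 18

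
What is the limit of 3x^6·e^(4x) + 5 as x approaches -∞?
The product is a 0·∞ indeterminate form at x → -∞.
Rewrite the product as 3x^6 / e^(-4x) (an ∞/∞ form) and apply L'Hôpital, or use the standard hierarchy e^(4|x|) ≫ |x^6| as x → -∞.
The indeterminate product → 0, so the limit = 5.

Final answer: 5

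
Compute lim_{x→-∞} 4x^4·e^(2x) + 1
The product is a 0·∞ indeterminate form at x → -∞.
Rewrite the product as 4x^4 / e^(-2x) (an ∞/∞ form) and apply L'Hôpital, or use the standard hierarchy e^(2|x|) ≫ |x^4| as x → -∞.
The indeterminate product → 0, so the limit = 1.

Final answer: 1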